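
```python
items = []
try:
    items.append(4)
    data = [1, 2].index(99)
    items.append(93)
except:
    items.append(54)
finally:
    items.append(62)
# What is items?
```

Step-by-step execution trace:
1. try: `items.append(4)` → items = [4].
2. `data = [1, 2].index(99)` raises ValueError; `items.append(93)` is not reached.
3. bare `except` matches → `items.append(54)` → items = [4, 54].
4. finally always runs: `items.append(62)` → items = [4, 54, 62].
Result: [4, 54, 62]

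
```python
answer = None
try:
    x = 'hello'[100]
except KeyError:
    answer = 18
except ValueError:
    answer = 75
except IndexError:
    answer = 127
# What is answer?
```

Step-by-step execution trace:
1. `x = 'hello'[100]` raises IndexError.
2. `except KeyError` does not match IndexError; skipped.
3. `except ValueError` does not match IndexError; skipped.
4. `except IndexError` matches → answer = 127.
Result: 127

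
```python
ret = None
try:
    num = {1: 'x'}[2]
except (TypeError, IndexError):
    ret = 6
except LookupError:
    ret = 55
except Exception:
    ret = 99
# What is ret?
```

Step-by-step execution trace:
1. `num = {1: 'x'}[2]` raises KeyError.
2. `except (TypeError, IndexError)` does not match KeyError; skipped.
3. `except LookupError` matches (KeyError is a subclass of LookupError) → ret = 55.
4. `except Exception` is not reached.
Result: 55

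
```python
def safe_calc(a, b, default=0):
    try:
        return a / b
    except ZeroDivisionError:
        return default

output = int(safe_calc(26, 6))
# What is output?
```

Step-by-step execution trace:
1. `safe_calc(26, 6)` enters try: `return 26 / 6` → returns 4.333333333333333. No exception raised.
2. `except ZeroDivisionError` is skipped.
3. `int(4.333333333333333)` → 4 → output = 4.
Result: 4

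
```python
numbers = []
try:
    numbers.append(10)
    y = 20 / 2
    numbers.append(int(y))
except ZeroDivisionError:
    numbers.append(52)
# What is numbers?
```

Step-by-step execution trace:
1. try: `numbers.append(10)` → numbers = [10].
2. `y = 20 / 2` → y = 10.0. No exception raised.
3. `numbers.append(int(y))` → numbers = [10, 10].
4. `except ZeroDivisionError` is skipped (no exception was raised).
Result: [10, 10]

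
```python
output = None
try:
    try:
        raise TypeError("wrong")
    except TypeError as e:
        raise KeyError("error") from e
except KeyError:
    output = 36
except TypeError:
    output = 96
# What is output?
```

Step-by-step execution trace:
1. Inner try raises TypeError; inner `except TypeError as e` catches it.
2. `raise KeyError(...) from e` raises KeyError (TypeError is attached as __cause__, but only KeyError is active).
3. Outer `except KeyError` matches → output = 36.
4. `except TypeError` is not reached.
Result: 36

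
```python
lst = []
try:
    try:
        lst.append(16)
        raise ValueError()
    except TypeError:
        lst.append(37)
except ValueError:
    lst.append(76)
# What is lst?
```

Step-by-step execution trace:
1. Inner try: `lst.append(16)` → lst = [16].
2. `raise ValueError()` raises ValueError.
3. Inner `except TypeError` does not match ValueError; exception propagates to outer try.
4. Outer `except ValueError` matches → `lst.append(76)` → lst = [16, 76].
Result: [16, 76]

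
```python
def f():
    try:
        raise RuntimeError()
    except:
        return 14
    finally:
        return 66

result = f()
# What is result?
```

Step-by-step execution trace:
1. `f()` enters try: `raise RuntimeError()` raises RuntimeError.
2. bare `except` matches → `return 14` sets pending return value 14.
3. Before returning, `finally: return 66` runs and overrides the pending return.
4. f() returns 66 → result = 66.
Result: 66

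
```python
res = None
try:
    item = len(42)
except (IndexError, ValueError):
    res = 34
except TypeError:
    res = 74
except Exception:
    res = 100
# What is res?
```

Step-by-step execution trace:
1. `item = len(42)` raises TypeError.
2. `except (IndexError, ValueError)` does not match TypeError; skipped.
3. `except TypeError` matches (exact type match) → res = 74.
4. `except Exception` is not reached.
Result: 74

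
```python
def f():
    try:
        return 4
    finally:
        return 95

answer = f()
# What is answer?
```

Step-by-step execution trace:
1. `f()` enters try: `return 4` sets pending return value 4.
2. Before returning, `finally: return 95` runs and overrides the pending return.
3. f() returns 95 → answer = 95.
Result: 95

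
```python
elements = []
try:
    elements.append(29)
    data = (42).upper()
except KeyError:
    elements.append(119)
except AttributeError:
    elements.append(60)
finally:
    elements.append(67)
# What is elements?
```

Step-by-step execution trace:
1. try: `elements.append(29)` → elements = [29].
2. `data = (42).upper()` raises AttributeError.
3. `except KeyError` does not match AttributeError; skipped.
4. `except AttributeError` matches → `elements.append(60)` → elements = [29, 60].
5. finally always runs: `elements.append(67)` → elements = [29, 60, 67].
Result: [29, 60, 67]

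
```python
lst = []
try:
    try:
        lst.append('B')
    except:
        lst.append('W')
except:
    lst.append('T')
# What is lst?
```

Step-by-step execution trace:
1. Inner try: `lst.append('B')` → lst = ['B']. No exception raised.
2. Inner `except` is skipped.
3. Inner try completes normally; outer `except` is skipped.
Result: ['B']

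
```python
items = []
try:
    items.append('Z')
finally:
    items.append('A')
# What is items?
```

Step-by-step execution trace:
1. try: `items.append('Z')` → items = ['Z'].
2. The try body completes without raising.
3. finally always runs: `items.append('A')` → items = ['Z', 'A'].
Result: ['Z', 'A']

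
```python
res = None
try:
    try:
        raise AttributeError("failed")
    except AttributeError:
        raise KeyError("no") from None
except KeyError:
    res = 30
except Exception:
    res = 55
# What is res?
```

Step-by-step execution trace:
1. Inner try raises AttributeError; inner `except AttributeError` catches it.
2. `raise KeyError(...) from None` raises KeyError (from None suppresses __context__, but the active exception is still KeyError).
3. Outer `except KeyError` matches → res = 30.
4. `except Exception` is not reached.
Result: 30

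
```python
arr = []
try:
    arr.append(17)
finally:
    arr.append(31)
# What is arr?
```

Step-by-step execution trace:
1. try: `arr.append(17)` → arr = [17].
2. The try body completes without raising.
3. finally always runs: `arr.append(31)` → arr = [17, 31].
Result: [17, 31]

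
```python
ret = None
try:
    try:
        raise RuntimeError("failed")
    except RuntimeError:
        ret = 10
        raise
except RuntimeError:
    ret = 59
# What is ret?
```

Step-by-step execution trace:
1. Inner try: `raise RuntimeError("failed")` raises RuntimeError.
2. Inner `except RuntimeError` matches → ret = 10.
3. bare `raise` re-raises the same RuntimeError.
4. Outer `except RuntimeError` matches → ret = 59.
Result: 59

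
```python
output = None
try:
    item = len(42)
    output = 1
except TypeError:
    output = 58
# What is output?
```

Step-by-step execution trace:
1. `item = len(42)` raises TypeError.
2. `output = 1` is not reached.
3. `except TypeError` matches → output = 58.
Result: 58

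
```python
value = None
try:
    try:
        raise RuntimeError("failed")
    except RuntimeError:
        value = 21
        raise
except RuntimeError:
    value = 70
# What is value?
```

Step-by-step execution trace:
1. Inner try: `raise RuntimeError("failed")` raises RuntimeError.
2. Inner `except RuntimeError` matches → value = 21.
3. bare `raise` re-raises the same RuntimeError.
4. Outer `except RuntimeError` matches → value = 70.
Result: 70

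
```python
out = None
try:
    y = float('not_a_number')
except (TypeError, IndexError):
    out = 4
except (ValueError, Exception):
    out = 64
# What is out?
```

Step-by-step execution trace:
1. `y = float('not_a_number')` raises ValueError.
2. `except (TypeError, IndexError)` does not match ValueError; skipped.
3. `except (ValueError, Exception)` matches (ValueError is in the tuple) → out = 64.
Result: 64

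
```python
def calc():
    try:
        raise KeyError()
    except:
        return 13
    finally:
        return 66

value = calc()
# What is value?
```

Step-by-step execution trace:
1. `calc()` enters try: `raise KeyError()` raises KeyError.
2. bare `except` matches → `return 13` sets pending return value 13.
3. Before returning, `finally: return 66` runs and overrides the pending return.
4. calc() returns 66 → value = 66.
Result: 66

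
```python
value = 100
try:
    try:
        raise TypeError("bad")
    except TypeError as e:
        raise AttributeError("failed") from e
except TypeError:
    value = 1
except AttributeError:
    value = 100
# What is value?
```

Step-by-step execution trace:
1. Inner try raises TypeError; inner `except TypeError as e` catches it.
2. `raise AttributeError(...) from e` raises AttributeError (TypeError is attached as __cause__, but only AttributeError is active).
3. Outer `except TypeError` does not match AttributeError; skipped.
4. Outer `except AttributeError` matches → value = 100.
Result: 100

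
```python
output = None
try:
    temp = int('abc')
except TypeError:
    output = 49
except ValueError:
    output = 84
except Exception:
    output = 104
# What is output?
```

Step-by-step execution trace:
1. `temp = int('abc')` raises ValueError.
2. `except TypeError` does not match ValueError; skipped.
3. `except ValueError` matches → output = 84.
4. Remaining except clauses are skipped.
Result: 84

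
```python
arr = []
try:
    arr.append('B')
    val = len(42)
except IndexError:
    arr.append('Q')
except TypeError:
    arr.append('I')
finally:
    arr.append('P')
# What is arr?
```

Step-by-step execution trace:
1. try: `arr.append('B')` → arr = ['B'].
2. `val = len(42)` raises TypeError.
3. `except IndexError` does not match TypeError; skipped.
4. `except TypeError` matches → `arr.append('I')` → arr = ['B', 'I'].
5. finally always runs: `arr.append('P')` → arr = ['B', 'I', 'P'].
Result: ['B', 'I', 'P']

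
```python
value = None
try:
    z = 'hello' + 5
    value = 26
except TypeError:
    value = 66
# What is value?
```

Step-by-step execution trace:
1. `z = 'hello' + 5` raises TypeError.
2. `value = 26` is not reached.
3. `except TypeError` matches → value = 66.
Result: 66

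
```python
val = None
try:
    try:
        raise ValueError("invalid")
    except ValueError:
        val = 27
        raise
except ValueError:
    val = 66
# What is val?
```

Step-by-step execution trace:
1. Inner try: `raise ValueError("invalid")` raises ValueError.
2. Inner `except ValueError` matches → val = 27.
3. bare `raise` re-raises the same ValueError.
4. Outer `except ValueError` matches → val = 66.
Result: 66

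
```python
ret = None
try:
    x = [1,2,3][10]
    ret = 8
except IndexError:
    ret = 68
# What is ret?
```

Step-by-step execution trace:
1. `x = [1,2,3][10]` raises IndexError.
2. `ret = 8` is not reached.
3. `except IndexError` matches → ret = 68.
Result: 68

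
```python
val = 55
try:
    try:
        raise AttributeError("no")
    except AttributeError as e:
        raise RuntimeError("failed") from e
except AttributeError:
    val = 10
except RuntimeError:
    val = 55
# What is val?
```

Step-by-step execution trace:
1. Inner try raises AttributeError; inner `except AttributeError as e` catches it.
2. `raise RuntimeError(...) from e` raises RuntimeError (AttributeError is attached as __cause__, but only RuntimeError is active).
3. Outer `except AttributeError` does not match RuntimeError; skipped.
4. Outer `except RuntimeError` matches → val = 55.
Result: 55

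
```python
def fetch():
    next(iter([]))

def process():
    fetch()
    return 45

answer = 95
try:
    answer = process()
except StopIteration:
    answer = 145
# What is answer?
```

Step-by-step execution trace:
1. answer starts at 95.
2. try: `process()` calls `fetch()`.
3. `fetch()` evaluates `next(iter([]))`, which raises StopIteration; it propagates through process (uncaught).
4. `return 45` in process is not reached; the assignment to answer does not complete.
5. `except StopIteration` matches → answer = 145.
Result: 145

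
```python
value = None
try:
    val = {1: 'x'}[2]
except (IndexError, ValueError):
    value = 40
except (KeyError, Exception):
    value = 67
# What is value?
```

Step-by-step execution trace:
1. `val = {1: 'x'}[2]` raises KeyError.
2. `except (IndexError, ValueError)` does not match KeyError; skipped.
3. `except (KeyError, Exception)` matches (KeyError is in the tuple) → value = 67.
Result: 67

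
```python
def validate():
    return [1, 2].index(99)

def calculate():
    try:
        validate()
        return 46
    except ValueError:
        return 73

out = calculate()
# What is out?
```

Step-by-step execution trace:
1. `calculate()` calls `validate()`.
2. `validate()` evaluates `[1, 2].index(99)`, which raises ValueError; it propagates to the caller.
3. `return 46` is not reached.
4. `except ValueError` in calculate matches → returns 73.
5. out = 73.
Result: 73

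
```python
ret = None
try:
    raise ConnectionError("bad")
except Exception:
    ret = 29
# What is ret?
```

Step-by-step execution trace:
1. `raise ConnectionError(...)` raises ConnectionError.
2. `except Exception` matches (ConnectionError is a subclass of Exception) → ret = 29.
Result: 29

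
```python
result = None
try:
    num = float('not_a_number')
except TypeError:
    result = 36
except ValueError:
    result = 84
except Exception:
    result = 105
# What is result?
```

Step-by-step execution trace:
1. `num = float('not_a_number')` raises ValueError.
2. `except TypeError` does not match ValueError; skipped.
3. `except ValueError` matches → result = 84.
4. Remaining except clauses are skipped.
Result: 84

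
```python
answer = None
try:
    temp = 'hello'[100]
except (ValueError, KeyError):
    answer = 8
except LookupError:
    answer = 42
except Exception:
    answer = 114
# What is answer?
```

Step-by-step execution trace:
1. `temp = 'hello'[100]` raises IndexError.
2. `except (ValueError, KeyError)` does not match IndexError; skipped.
3. `except LookupError` matches (IndexError is a subclass of LookupError) → answer = 42.
4. `except Exception` is not reached.
Result: 42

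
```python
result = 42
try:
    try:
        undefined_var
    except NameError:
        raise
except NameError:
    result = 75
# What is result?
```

Step-by-step execution trace:
1. Inner try: `undefined_var` raises NameError.
2. Inner `except NameError` matches; bare `raise` re-raises the same NameError.
3. Outer `except NameError` matches → result = 75.
Result: 75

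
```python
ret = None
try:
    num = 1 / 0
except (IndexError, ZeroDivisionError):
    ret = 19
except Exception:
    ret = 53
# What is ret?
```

Step-by-step execution trace:
1. `num = 1 / 0` raises ZeroDivisionError.
2. `except (IndexError, ZeroDivisionError)` matches (ZeroDivisionError is in the tuple) → ret = 19.
3. `except Exception` is not reached.
Result: 19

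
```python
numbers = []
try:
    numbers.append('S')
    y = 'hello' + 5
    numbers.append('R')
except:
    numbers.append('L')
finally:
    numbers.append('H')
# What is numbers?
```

Step-by-step execution trace:
1. try: `numbers.append('S')` → numbers = ['S'].
2. `y = 'hello' + 5` raises TypeError; `numbers.append('R')` is not reached.
3. bare `except` matches → `numbers.append('L')` → numbers = ['S', 'L'].
4. finally always runs: `numbers.append('H')` → numbers = ['S', 'L', 'H'].
Result: ['S', 'L', 'H']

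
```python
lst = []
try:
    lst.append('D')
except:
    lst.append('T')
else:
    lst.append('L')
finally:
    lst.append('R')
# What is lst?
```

Step-by-step execution trace:
1. try: `lst.append('D')` → lst = ['D']. No exception raised.
2. `except` is skipped.
3. `else` runs: `lst.append('L')` → lst = ['D', 'L'].
4. `finally` always runs: `lst.append('R')` → lst = ['D', 'L', 'R'].
Result: ['D', 'L', 'R']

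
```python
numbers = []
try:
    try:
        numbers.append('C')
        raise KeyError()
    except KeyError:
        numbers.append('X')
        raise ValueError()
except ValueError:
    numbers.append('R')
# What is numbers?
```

Step-by-step execution trace:
1. Inner try: `numbers.append('C')` → numbers = ['C'].
2. `raise KeyError()` raises KeyError.
3. Inner `except KeyError` matches → `numbers.append('X')` → numbers = ['C', 'X'].
4. `raise ValueError()` raises ValueError; propagates to outer try.
5. Outer `except ValueError` matches → `numbers.append('R')` → numbers = ['C', 'X', 'R'].
Result: ['C', 'X', 'R']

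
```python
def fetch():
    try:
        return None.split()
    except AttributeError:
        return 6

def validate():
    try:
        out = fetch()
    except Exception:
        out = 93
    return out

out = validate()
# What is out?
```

Step-by-step execution trace:
1. `validate()` calls `fetch()`.
2. In fetch: `None.split()` raises AttributeError; `except AttributeError` catches it → returns 6.
3. In validate: `out = fetch()` → out = 6. No exception reaches validate.
4. `except Exception` is skipped; validate returns 6.
5. out = 6.
Result: 6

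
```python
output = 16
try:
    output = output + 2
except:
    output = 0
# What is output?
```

Step-by-step execution trace:
1. output starts at 16.
2. try: `output = output + 2` → output = 18. No exception raised.
3. `except` is skipped.
Result: 18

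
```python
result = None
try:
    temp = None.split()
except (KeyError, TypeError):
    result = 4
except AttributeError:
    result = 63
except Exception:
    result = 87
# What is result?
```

Step-by-step execution trace:
1. `temp = None.split()` raises AttributeError.
2. `except (KeyError, TypeError)` does not match AttributeError; skipped.
3. `except AttributeError` matches (exact type match) → result = 63.
4. `except Exception` is not reached.
Result: 63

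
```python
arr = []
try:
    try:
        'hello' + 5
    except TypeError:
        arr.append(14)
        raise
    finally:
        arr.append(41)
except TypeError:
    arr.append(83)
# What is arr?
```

Step-by-step execution trace:
1. Inner try: `'hello' + 5` raises TypeError.
2. Inner `except TypeError` matches → `arr.append(14)` → arr = [14].
3. bare `raise` re-raises TypeError.
4. Inner `finally` runs during unwinding: `arr.append(41)` → arr = [14, 41].
5. Outer `except TypeError` matches → `arr.append(83)` → arr = [14, 41, 83].
Result: [14, 41, 83]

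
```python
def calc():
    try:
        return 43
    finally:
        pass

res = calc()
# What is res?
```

Step-by-step execution trace:
1. `calc()` enters try: `return 43` sets pending return value 43.
2. Before returning, `finally: pass` runs (no effect).
3. calc() returns 43 → res = 43.
Result: 43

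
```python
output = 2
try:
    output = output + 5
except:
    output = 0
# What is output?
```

Step-by-step execution trace:
1. output starts at 2.
2. try: `output = output + 5` → output = 7. No exception raised.
3. `except` is skipped.
Result: 7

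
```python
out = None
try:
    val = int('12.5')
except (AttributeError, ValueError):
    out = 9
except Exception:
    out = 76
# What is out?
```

Step-by-step execution trace:
1. `val = int('12.5')` raises ValueError.
2. `except (AttributeError, ValueError)` matches (ValueError is in the tuple) → out = 9.
3. `except Exception` is not reached.
Result: 9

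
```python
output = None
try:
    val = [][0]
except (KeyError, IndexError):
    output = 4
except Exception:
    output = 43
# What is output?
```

Step-by-step execution trace:
1. `val = [][0]` raises IndexError.
2. `except (KeyError, IndexError)` matches (IndexError is in the tuple) → output = 4.
3. `except Exception` is not reached.
Result: 4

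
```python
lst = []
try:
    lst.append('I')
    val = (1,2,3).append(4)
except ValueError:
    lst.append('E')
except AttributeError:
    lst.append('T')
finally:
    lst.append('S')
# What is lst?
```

Step-by-step execution trace:
1. try: `lst.append('I')` → lst = ['I'].
2. `val = (1,2,3).append(4)` raises AttributeError.
3. `except ValueError` does not match AttributeError; skipped.
4. `except AttributeError` matches → `lst.append('T')` → lst = ['I', 'T'].
5. finally always runs: `lst.append('S')` → lst = ['I', 'T', 'S'].
Result: ['I', 'T', 'S']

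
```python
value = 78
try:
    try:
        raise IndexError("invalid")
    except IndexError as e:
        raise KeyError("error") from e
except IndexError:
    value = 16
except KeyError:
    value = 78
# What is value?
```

Step-by-step execution trace:
1. Inner try raises IndexError; inner `except IndexError as e` catches it.
2. `raise KeyError(...) from e` raises KeyError (IndexError is attached as __cause__, but only KeyError is active).
3. Outer `except IndexError` does not match KeyError; skipped.
4. Outer `except KeyError` matches → value = 78.
Result: 78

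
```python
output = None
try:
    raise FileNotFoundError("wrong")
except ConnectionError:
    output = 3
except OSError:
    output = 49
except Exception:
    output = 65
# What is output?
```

Step-by-step execution trace:
1. `raise FileNotFoundError(...)` raises FileNotFoundError.
2. `except ConnectionError` does not match (FileNotFoundError is not a subclass of ConnectionError); skipped.
3. `except OSError` matches (FileNotFoundError is a subclass of OSError) → output = 49.
4. `except Exception` is not reached.
Result: 49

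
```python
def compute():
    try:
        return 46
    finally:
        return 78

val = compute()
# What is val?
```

Step-by-step execution trace:
1. `compute()` enters try: `return 46` sets pending return value 46.
2. Before returning, `finally: return 78` runs and overrides the pending return.
3. compute() returns 78 → val = 78.
Result: 78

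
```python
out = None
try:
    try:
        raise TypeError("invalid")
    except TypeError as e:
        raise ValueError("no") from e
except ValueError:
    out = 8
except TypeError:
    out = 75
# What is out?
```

Step-by-step execution trace:
1. Inner try raises TypeError; inner `except TypeError as e` catches it.
2. `raise ValueError(...) from e` raises ValueError (TypeError is attached as __cause__, but only ValueError is active).
3. Outer `except ValueError` matches → out = 8.
4. `except TypeError` is not reached.
Result: 8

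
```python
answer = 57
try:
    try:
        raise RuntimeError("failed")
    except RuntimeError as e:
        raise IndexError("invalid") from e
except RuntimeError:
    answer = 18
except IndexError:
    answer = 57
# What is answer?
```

Step-by-step execution trace:
1. Inner try raises RuntimeError; inner `except RuntimeError as e` catches it.
2. `raise IndexError(...) from e` raises IndexError (RuntimeError is attached as __cause__, but only IndexError is active).
3. Outer `except RuntimeError` does not match IndexError; skipped.
4. Outer `except IndexError` matches → answer = 57.
Result: 57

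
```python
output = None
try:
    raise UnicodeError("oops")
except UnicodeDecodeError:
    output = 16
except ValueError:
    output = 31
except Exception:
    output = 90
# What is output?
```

Step-by-step execution trace:
1. `raise UnicodeError(...)` raises UnicodeError.
2. `except UnicodeDecodeError` does not match (UnicodeError is not a subclass of UnicodeDecodeError); skipped.
3. `except ValueError` matches (UnicodeError is a subclass of ValueError) → output = 31.
4. `except Exception` is not reached.
Result: 31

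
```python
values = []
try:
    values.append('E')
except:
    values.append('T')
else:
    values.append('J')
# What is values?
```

Step-by-step execution trace:
1. try: `values.append('E')` → values = ['E']. No exception raised.
2. `except` is skipped.
3. `else` runs (try completed without exception): `values.append('J')` → values = ['E', 'J'].
Result: ['E', 'J']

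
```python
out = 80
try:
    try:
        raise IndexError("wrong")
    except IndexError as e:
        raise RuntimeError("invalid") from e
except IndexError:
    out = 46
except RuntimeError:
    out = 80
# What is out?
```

Step-by-step execution trace:
1. Inner try raises IndexError; inner `except IndexError as e` catches it.
2. `raise RuntimeError(...) from e` raises RuntimeError (IndexError is attached as __cause__, but only RuntimeError is active).
3. Outer `except IndexError` does not match RuntimeError; skipped.
4. Outer `except RuntimeError` matches → out = 80.
Result: 80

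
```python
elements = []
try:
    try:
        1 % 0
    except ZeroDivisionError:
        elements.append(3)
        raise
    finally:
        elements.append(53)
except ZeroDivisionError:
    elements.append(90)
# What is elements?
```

Step-by-step execution trace:
1. Inner try: `1 % 0` raises ZeroDivisionError.
2. Inner `except ZeroDivisionError` matches → `elements.append(3)` → elements = [3].
3. bare `raise` re-raises ZeroDivisionError.
4. Inner `finally` runs during unwinding: `elements.append(53)` → elements = [3, 53].
5. Outer `except ZeroDivisionError` matches → `elements.append(90)` → elements = [3, 53, 90].
Result: [3, 53, 90]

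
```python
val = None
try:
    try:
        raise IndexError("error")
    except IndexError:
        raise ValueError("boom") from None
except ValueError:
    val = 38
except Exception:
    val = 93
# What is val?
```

Step-by-step execution trace:
1. Inner try raises IndexError; inner `except IndexError` catches it.
2. `raise ValueError(...) from None` raises ValueError (from None suppresses __context__, but the active exception is still ValueError).
3. Outer `except ValueError` matches → val = 38.
4. `except Exception` is not reached.
Result: 38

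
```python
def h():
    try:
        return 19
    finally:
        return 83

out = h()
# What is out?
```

Step-by-step execution trace:
1. `h()` enters try: `return 19` sets pending return value 19.
2. Before returning, `finally: return 83` runs and overrides the pending return.
3. h() returns 83 → out = 83.
Result: 83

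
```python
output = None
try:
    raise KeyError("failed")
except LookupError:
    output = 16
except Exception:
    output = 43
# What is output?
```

Step-by-step execution trace:
1. `raise KeyError(...)` raises KeyError.
2. `except LookupError` matches (KeyError is a subclass of LookupError) → output = 16.
3. `except Exception` is not reached.
Result: 16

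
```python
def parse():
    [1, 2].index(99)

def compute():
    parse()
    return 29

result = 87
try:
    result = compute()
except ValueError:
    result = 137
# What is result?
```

Step-by-step execution trace:
1. result starts at 87.
2. try: `compute()` calls `parse()`.
3. `parse()` evaluates `[1, 2].index(99)`, which raises ValueError; it propagates through compute (uncaught).
4. `return 29` in compute is not reached; the assignment to result does not complete.
5. `except ValueError` matches → result = 137.
Result: 137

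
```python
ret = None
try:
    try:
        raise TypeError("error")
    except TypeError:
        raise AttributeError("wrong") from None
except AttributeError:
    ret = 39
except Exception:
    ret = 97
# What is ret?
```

Step-by-step execution trace:
1. Inner try raises TypeError; inner `except TypeError` catches it.
2. `raise AttributeError(...) from None` raises AttributeError (from None suppresses __context__, but the active exception is still AttributeError).
3. Outer `except AttributeError` matches → ret = 39.
4. `except Exception` is not reached.
Result: 39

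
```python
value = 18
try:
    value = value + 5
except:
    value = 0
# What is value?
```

Step-by-step execution trace:
1. value starts at 18.
2. try: `value = value + 5` → value = 23. No exception raised.
3. `except` is skipped.
Result: 23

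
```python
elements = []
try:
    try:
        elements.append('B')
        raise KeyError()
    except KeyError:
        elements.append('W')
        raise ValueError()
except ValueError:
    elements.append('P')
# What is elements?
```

Step-by-step execution trace:
1. Inner try: `elements.append('B')` → elements = ['B'].
2. `raise KeyError()` raises KeyError.
3. Inner `except KeyError` matches → `elements.append('W')` → elements = ['B', 'W'].
4. `raise ValueError()` raises ValueError; propagates to outer try.
5. Outer `except ValueError` matches → `elements.append('P')` → elements = ['B', 'W', 'P'].
Result: ['B', 'W', 'P']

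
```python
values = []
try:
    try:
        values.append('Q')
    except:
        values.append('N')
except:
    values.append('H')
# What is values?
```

Step-by-step execution trace:
1. Inner try: `values.append('Q')` → values = ['Q']. No exception raised.
2. Inner `except` is skipped.
3. Inner try completes normally; outer `except` is skipped.
Result: ['Q']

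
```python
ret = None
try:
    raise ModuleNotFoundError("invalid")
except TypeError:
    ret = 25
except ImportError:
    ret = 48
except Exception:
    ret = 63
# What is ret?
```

Step-by-step execution trace:
1. `raise ModuleNotFoundError(...)` raises ModuleNotFoundError.
2. `except TypeError` does not match (ModuleNotFoundError is not a subclass of TypeError); skipped.
3. `except ImportError` matches (ModuleNotFoundError is a subclass of ImportError) → ret = 48.
4. `except Exception` is not reached.
Result: 48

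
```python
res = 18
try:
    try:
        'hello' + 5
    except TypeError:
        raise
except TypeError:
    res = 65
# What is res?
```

Step-by-step execution trace:
1. Inner try: `'hello' + 5` raises TypeError.
2. Inner `except TypeError` matches; bare `raise` re-raises the same TypeError.
3. Outer `except TypeError` matches → res = 65.
Result: 65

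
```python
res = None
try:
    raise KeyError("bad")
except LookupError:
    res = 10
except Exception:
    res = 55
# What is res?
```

Step-by-step execution trace:
1. `raise KeyError(...)` raises KeyError.
2. `except LookupError` matches (KeyError is a subclass of LookupError) → res = 10.
3. `except Exception` is not reached.
Result: 10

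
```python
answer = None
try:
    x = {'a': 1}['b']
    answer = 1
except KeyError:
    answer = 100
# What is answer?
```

Step-by-step execution trace:
1. `x = {'a': 1}['b']` raises KeyError.
2. `answer = 1` is not reached.
3. `except KeyError` matches → answer = 100.
Result: 100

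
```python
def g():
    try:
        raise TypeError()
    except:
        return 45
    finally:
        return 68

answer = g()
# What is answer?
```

Step-by-step execution trace:
1. `g()` enters try: `raise TypeError()` raises TypeError.
2. bare `except` matches → `return 45` sets pending return value 45.
3. Before returning, `finally: return 68` runs and overrides the pending return.
4. g() returns 68 → answer = 68.
Result: 68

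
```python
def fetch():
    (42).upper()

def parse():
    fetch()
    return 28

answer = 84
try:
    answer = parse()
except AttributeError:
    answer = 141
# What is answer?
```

Step-by-step execution trace:
1. answer starts at 84.
2. try: `parse()` calls `fetch()`.
3. `fetch()` evaluates `(42).upper()`, which raises AttributeError; it propagates through parse (uncaught).
4. `return 28` in parse is not reached; the assignment to answer does not complete.
5. `except AttributeError` matches → answer = 141.
Result: 141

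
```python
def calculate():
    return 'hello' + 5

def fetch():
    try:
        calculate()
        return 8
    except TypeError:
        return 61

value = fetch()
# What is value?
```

Step-by-step execution trace:
1. `fetch()` calls `calculate()`.
2. `calculate()` evaluates `'hello' + 5`, which raises TypeError; it propagates to the caller.
3. `return 8` is not reached.
4. `except TypeError` in fetch matches → returns 61.
5. value = 61.
Result: 61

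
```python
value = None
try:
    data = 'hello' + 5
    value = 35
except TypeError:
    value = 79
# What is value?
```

Step-by-step execution trace:
1. `data = 'hello' + 5` raises TypeError.
2. `value = 35` is not reached.
3. `except TypeError` matches → value = 79.
Result: 79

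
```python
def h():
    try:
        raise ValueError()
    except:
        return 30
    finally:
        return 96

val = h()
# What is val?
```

Step-by-step execution trace:
1. `h()` enters try: `raise ValueError()` raises ValueError.
2. bare `except` matches → `return 30` sets pending return value 30.
3. Before returning, `finally: return 96` runs and overrides the pending return.
4. h() returns 96 → val = 96.
Result: 96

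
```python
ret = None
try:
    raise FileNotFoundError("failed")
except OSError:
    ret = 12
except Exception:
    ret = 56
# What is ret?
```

Step-by-step execution trace:
1. `raise FileNotFoundError(...)` raises FileNotFoundError.
2. `except OSError` matches (FileNotFoundError is a subclass of OSError) → ret = 12.
3. `except Exception` is not reached.
Result: 12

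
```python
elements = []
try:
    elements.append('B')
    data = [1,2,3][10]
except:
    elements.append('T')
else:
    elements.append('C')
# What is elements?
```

Step-by-step execution trace:
1. try: `elements.append('B')` → elements = ['B'].
2. `data = [1,2,3][10]` raises IndexError.
3. bare `except` matches → `elements.append('T')` → elements = ['B', 'T'].
4. `else` is skipped (an exception was raised).
Result: ['B', 'T']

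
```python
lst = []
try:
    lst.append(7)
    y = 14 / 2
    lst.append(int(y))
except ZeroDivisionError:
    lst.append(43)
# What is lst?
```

Step-by-step execution trace:
1. try: `lst.append(7)` → lst = [7].
2. `y = 14 / 2` → y = 7.0. No exception raised.
3. `lst.append(int(y))` → lst = [7, 7].
4. `except ZeroDivisionError` is skipped (no exception was raised).
Result: [7, 7]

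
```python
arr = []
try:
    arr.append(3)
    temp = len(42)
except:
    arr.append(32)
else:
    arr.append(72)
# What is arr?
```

Step-by-step execution trace:
1. try: `arr.append(3)` → arr = [3].
2. `temp = len(42)` raises TypeError.
3. bare `except` matches → `arr.append(32)` → arr = [3, 32].
4. `else` is skipped (an exception was raised).
Result: [3, 32]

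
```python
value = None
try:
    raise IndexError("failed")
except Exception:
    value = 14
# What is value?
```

Step-by-step execution trace:
1. `raise IndexError(...)` raises IndexError.
2. `except Exception` matches (IndexError is a subclass of Exception) → value = 14.
Result: 14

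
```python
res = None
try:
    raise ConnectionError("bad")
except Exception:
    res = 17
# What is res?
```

Step-by-step execution trace:
1. `raise ConnectionError(...)` raises ConnectionError.
2. `except Exception` matches (ConnectionError is a subclass of Exception) → res = 17.
Result: 17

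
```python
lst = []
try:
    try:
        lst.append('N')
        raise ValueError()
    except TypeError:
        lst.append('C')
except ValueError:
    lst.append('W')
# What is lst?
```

Step-by-step execution trace:
1. Inner try: `lst.append('N')` → lst = ['N'].
2. `raise ValueError()` raises ValueError.
3. Inner `except TypeError` does not match ValueError; exception propagates to outer try.
4. Outer `except ValueError` matches → `lst.append('W')` → lst = ['N', 'W'].
Result: ['N', 'W']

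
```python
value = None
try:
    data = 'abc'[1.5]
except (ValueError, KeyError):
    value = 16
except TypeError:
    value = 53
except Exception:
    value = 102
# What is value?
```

Step-by-step execution trace:
1. `data = 'abc'[1.5]` raises TypeError.
2. `except (ValueError, KeyError)` does not match TypeError; skipped.
3. `except TypeError` matches (exact type match) → value = 53.
4. `except Exception` is not reached.
Result: 53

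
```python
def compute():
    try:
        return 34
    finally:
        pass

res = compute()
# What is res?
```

Step-by-step execution trace:
1. `compute()` enters try: `return 34` sets pending return value 34.
2. Before returning, `finally: pass` runs (no effect).
3. compute() returns 34 → res = 34.
Result: 34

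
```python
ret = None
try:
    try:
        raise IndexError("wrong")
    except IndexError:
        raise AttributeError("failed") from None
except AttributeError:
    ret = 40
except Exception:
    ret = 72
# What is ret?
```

Step-by-step execution trace:
1. Inner try raises IndexError; inner `except IndexError` catches it.
2. `raise AttributeError(...) from None` raises AttributeError (from None suppresses __context__, but the active exception is still AttributeError).
3. Outer `except AttributeError` matches → ret = 40.
4. `except Exception` is not reached.
Result: 40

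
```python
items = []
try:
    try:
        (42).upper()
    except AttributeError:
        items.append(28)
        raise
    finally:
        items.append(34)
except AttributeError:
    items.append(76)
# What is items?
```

Step-by-step execution trace:
1. Inner try: `(42).upper()` raises AttributeError.
2. Inner `except AttributeError` matches → `items.append(28)` → items = [28].
3. bare `raise` re-raises AttributeError.
4. Inner `finally` runs during unwinding: `items.append(34)` → items = [28, 34].
5. Outer `except AttributeError` matches → `items.append(76)` → items = [28, 34, 76].
Result: [28, 34, 76]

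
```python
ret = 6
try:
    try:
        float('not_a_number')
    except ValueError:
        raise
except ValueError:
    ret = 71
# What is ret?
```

Step-by-step execution trace:
1. Inner try: `float('not_a_number')` raises ValueError.
2. Inner `except ValueError` matches; bare `raise` re-raises the same ValueError.
3. Outer `except ValueError` matches → ret = 71.
Result: 71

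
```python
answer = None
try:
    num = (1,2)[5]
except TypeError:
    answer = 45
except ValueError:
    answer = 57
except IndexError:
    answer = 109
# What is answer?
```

Step-by-step execution trace:
1. `num = (1,2)[5]` raises IndexError.
2. `except TypeError` does not match IndexError; skipped.
3. `except ValueError` does not match IndexError; skipped.
4. `except IndexError` matches → answer = 109.
Result: 109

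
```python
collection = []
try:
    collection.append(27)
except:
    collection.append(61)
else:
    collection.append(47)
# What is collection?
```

Step-by-step execution trace:
1. try: `collection.append(27)` → collection = [27]. No exception raised.
2. `except` is skipped.
3. `else` runs (try completed without exception): `collection.append(47)` → collection = [27, 47].
Result: [27, 47]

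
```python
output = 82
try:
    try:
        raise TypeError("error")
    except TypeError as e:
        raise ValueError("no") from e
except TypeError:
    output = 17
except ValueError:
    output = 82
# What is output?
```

Step-by-step execution trace:
1. Inner try raises TypeError; inner `except TypeError as e` catches it.
2. `raise ValueError(...) from e` raises ValueError (TypeError is attached as __cause__, but only ValueError is active).
3. Outer `except TypeError` does not match ValueError; skipped.
4. Outer `except ValueError` matches → output = 82.
Result: 82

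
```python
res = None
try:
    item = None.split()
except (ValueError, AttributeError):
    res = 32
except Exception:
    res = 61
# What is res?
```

Step-by-step execution trace:
1. `item = None.split()` raises AttributeError.
2. `except (ValueError, AttributeError)` matches (AttributeError is in the tuple) → res = 32.
3. `except Exception` is not reached.
Result: 32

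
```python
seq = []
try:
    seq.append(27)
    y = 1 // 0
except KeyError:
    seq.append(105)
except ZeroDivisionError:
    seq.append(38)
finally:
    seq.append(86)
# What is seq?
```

Step-by-step execution trace:
1. try: `seq.append(27)` → seq = [27].
2. `y = 1 // 0` raises ZeroDivisionError.
3. `except KeyError` does not match ZeroDivisionError; skipped.
4. `except ZeroDivisionError` matches → `seq.append(38)` → seq = [27, 38].
5. finally always runs: `seq.append(86)` → seq = [27, 38, 86].
Result: [27, 38, 86]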